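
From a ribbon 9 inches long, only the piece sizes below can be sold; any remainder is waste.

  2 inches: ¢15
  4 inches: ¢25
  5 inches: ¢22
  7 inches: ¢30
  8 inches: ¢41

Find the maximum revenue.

Let f[k] be the best obtainable value from length k. For each k, try every first piece i and keep the best of price[i] + f[k−i].
f[1] = 0
f[2] = 15
f[3] = 15
f[4] = max(15+15, 25+0) = 30
f[5] = max(15+15, 25+0, 22+0) = 30
f[6] = max(15+30, 25+15, 22+0) = 45
f[7] = max(15+30, 25+15, 22+15, 30+0) = 45
f[8] = max(15+45, 25+30, 22+15, 30+0, 41+0) = 60
f[9] = max(15+45, 25+30, 22+30, 30+15, 41+0) = 60
One optimal cutting: pieces 2 + 2 + 2 + 2 with 1 inch of scrap → ¢60.

60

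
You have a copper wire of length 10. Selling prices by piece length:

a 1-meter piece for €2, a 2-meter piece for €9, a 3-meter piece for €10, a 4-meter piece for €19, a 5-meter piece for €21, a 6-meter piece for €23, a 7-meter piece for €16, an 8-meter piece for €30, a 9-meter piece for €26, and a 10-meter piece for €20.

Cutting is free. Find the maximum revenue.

47

Let r[k] be the best obtainable value from length k. For each k, try every first piece i and keep the best of price[i] + r[k−i].
r[1] = 2
r[2] = max(2+2, 9+0) = 9
r[3] = max(2+9, 9+2, 10+0) = 11
r[4] = max(2+11, 9+9, 10+2, 19+0) = 19
r[5] = max(2+19, 9+11, 10+9, 19+2, 21+0) = 21
r[6] = max(2+21, 9+19, 10+11, 19+9, 21+2, 23+0) = 28
r[7] = max(2+28, 9+21, 10+19, …, 23+2, 16+0) = 30
r[8] = max(2+30, 9+28, 10+21, …, 16+2, 30+0) = 38
r[9] = max(2+38, 9+30, 10+28, …, 30+2, 26+0) = 40
r[10] = max(2+40, 9+38, 10+30, …, 26+2, 20+0) = 47
One optimal cutting: 4 + 4 + 2 → €19 + €19 + €9 = €47.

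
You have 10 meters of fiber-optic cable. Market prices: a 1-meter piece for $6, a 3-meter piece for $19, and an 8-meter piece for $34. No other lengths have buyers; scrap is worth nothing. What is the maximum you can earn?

Build f[k] bottom-up: f[k] = max over allowed piece i of (p[i] + f[k−i]).
f[1] = 6
f[2] = 12  (first piece 1, then f[1]=6)
f[3] = max(6+12, 19+0) = 19
f[4] = max(6+19, 19+6) = 25
f[5] = max(6+25, 19+12) = 31
f[6] = max(6+31, 19+19) = 38
f[7] = max(6+38, 19+25) = 44
f[8] = max(6+44, 19+31, 34+0) = 50
f[9] = max(6+50, 19+38, 34+6) = 57
f[10] = max(6+57, 19+44, 34+12) = 63
One optimal cutting: 3 + 3 + 3 + 1 → $63.

63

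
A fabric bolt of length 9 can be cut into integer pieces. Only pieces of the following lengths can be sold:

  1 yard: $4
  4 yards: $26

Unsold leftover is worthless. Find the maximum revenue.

56

Let f[k] be the best obtainable value from length k. For each k, try every first piece i and keep the best of price[i] + f[k−i].
f[1] = 4
f[2] = 8  (first piece 1, then f[1]=4)
f[3] = 12  (first piece 1, then f[2]=8)
f[4] = 26
f[5] = 30  (first piece 1, then f[4]=26)
f[6] = 34  (first piece 1, then f[5]=30)
f[7] = 38  (first piece 1, then f[6]=34)
f[8] = 52  (first piece 4, then f[4]=26)
f[9] = 56  (first piece 1, then f[8]=52)
One optimal cutting: 4 + 4 + 1 → $56.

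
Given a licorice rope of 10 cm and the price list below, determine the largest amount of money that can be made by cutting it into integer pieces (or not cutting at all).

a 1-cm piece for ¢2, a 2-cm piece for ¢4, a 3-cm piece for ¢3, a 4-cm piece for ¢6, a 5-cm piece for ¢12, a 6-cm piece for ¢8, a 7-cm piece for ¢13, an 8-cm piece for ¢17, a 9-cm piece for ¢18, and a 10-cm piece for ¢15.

24

Let R[k] be the best obtainable value from length k. For each k, try every first piece i and keep the best of price[i] + R[k−i].
R[1] = 2
R[2] = max(2+2, 4+0) = 4
R[3] = max(2+4, 4+2, 3+0) = 6
R[4] = max(2+6, 4+4, 3+2, 6+0) = 8
R[5] = max(2+8, 4+6, 3+4, 6+2, 12+0) = 12
R[6] = max(2+12, 4+8, 3+6, 6+4, 12+2, 8+0) = 14
R[7] = max(2+14, 4+12, 3+8, …, 8+2, 13+0) = 16
R[8] = max(2+16, 4+14, 3+12, …, 13+2, 17+0) = 18
R[9] = max(2+18, 4+16, 3+14, …, 17+2, 18+0) = 20
R[10] = max(2+20, 4+18, 3+16, …, 18+2, 15+0) = 24
One optimal cutting: 5 + 5 → ¢12 + ¢12 = ¢24.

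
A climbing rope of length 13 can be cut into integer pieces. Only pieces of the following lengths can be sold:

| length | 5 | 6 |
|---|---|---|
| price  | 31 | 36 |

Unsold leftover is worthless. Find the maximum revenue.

72

Build r[k] bottom-up: r[k] = max over allowed piece i of (p[i] + r[k−i]).
r[1] = 0
r[2] = 0
r[3] = 0
r[4] = 0
r[5] = 31
r[6] = 36
r[7] = 36
r[8] = 36
r[9] = 36
r[10] = 62  (first piece 5, then r[5]=31)
r[11] = 67  (first piece 5, then r[6]=36)
r[12] = 72  (first piece 6, then r[6]=36)
r[13] = 72
One optimal cutting: pieces 6 + 6 with 1 meter of scrap → €72.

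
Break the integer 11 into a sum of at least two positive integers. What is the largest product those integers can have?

54

Define g[k] = max over 1≤i<k of i · max(k−i, g[k−i]); the inner max lets the remainder stay uncut if that's better.
g[2] = 1*max(1,0) = 1*1 = 1
g[3] = 1*max(2,1) = 1*2 = 2
g[4] = 2*max(2,1) = 2*2 = 4
g[5] = 2*max(3,2) = 2*3 = 6
g[6] = 3*max(3,2) = 3*3 = 9
g[7] = 2*max(5,6) = 2*6 = 12
g[8] = 2*max(6,9) = 2*9 = 18
g[9] = 3*max(6,9) = 3*9 = 27
g[10] = 2*max(8,18) = 2*18 = 36
g[11] = 2*max(9,27) = 2*27 = 54
One optimal split: 3 + 3 + 3 + 2; product 3*3*3*2 = 54.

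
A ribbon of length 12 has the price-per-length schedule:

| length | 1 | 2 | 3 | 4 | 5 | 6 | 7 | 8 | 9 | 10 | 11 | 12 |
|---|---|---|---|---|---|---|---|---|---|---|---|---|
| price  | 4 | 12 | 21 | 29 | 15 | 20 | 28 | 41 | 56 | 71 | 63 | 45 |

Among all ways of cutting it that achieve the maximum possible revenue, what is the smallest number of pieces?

Build r[k] bottom-up: r[k] = max over allowed piece i of (p[i] + r[k−i]).
r[1] = 4
r[2] = 12
r[3] = 21
r[4] = 29
r[5] = 33  (first piece 1, then r[4]=29)
r[6] = 42  (first piece 3, then r[3]=21)
r[7] = 50  (first piece 3, then r[4]=29)
r[8] = 58  (first piece 4, then r[4]=29)
r[9] = 63  (first piece 3, then r[6]=42)
r[10] = 71  (first piece 3, then r[7]=50)
r[11] = 79  (first piece 3, then r[8]=58)
r[12] = 87  (first piece 4, then r[8]=58)
Maximum revenue is ¢87.
Now minimize piece count subject to staying optimal: for each k, pieces[k] = 1 + min over i with p[i]+r[k−i]=r[k] of pieces[k−i].
pieces[9] = 3
pieces[10] = 1
pieces[11] = 3
pieces[12] = 3

3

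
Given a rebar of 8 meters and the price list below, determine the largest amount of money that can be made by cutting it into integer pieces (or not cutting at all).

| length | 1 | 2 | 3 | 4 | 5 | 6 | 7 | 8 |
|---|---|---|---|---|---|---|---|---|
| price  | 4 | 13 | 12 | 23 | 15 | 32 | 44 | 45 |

Let best[k] be the best obtainable value from length k. For each k, try every first piece i and keep the best of price[i] + best[k−i].
best[1] = 4
best[2] = 13
best[3] = 17  (first piece 1, then best[2]=13)
best[4] = 26  (first piece 2, then best[2]=13)
best[5] = 30  (first piece 1, then best[4]=26)
best[6] = 39  (first piece 2, then best[4]=26)
best[7] = 44
best[8] = 52  (first piece 2, then best[6]=39)
One optimal cutting: 2 + 2 + 2 + 2 → ₹13 + ₹13 + ₹13 + ₹13 = ₹52.

52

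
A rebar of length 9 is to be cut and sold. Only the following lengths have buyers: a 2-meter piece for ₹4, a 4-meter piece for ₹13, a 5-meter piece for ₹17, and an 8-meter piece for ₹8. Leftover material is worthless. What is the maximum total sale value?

30

Let f[k] be the best obtainable value from length k. For each k, try every first piece i and keep the best of price[i] + f[k−i].
f[1] = 0
f[2] = 4
f[3] = 4
f[4] = max(4+4, 13+0) = 13
f[5] = max(4+4, 13+0, 17+0) = 17
f[6] = max(4+13, 13+4, 17+0) = 17
f[7] = max(4+17, 13+4, 17+4) = 21
f[8] = max(4+17, 13+13, 17+4, 8+0) = 26
f[9] = max(4+21, 13+17, 17+13, 8+0) = 30
One optimal cutting: 5 + 4 → ₹30.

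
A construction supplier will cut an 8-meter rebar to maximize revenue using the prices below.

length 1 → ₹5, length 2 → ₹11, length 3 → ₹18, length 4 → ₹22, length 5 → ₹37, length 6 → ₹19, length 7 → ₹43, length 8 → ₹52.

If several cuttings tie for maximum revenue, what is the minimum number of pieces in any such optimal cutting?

2

Build r[k] bottom-up: r[k] = max over allowed piece i of (p[i] + r[k−i]).
r[1] = 5
r[2] = 11
r[3] = 18
r[4] = 23  (first piece 1, then r[3]=18)
r[5] = 37
r[6] = 42  (first piece 1, then r[5]=37)
r[7] = 48  (first piece 2, then r[5]=37)
r[8] = 55  (first piece 3, then r[5]=37)
Maximum revenue is ₹55.
Now minimize piece count subject to staying optimal: for each k, pieces[k] = 1 + min over i with p[i]+r[k−i]=r[k] of pieces[k−i].
pieces[5] = 1
pieces[6] = 2
pieces[7] = 2
pieces[8] = 2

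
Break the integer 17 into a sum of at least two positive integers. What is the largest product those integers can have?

486

Let m[k] be the best product for length k (with at least one cut). For each first piece i, the rest contributes max(k−i, m[k−i]).
m[2] = 1×max(1,0) = 1×1 = 1
m[3] = 1×max(2,1) = 1×2 = 2
m[4] = 2×max(2,1) = 2×2 = 4
m[5] = 2×max(3,2) = 2×3 = 6
m[6] = 3×max(3,2) = 3×3 = 9
m[7] = 2×max(5,6) = 2×6 = 12
m[8] = 2×max(6,9) = 2×9 = 18
m[9] = 3×max(6,9) = 3×9 = 27
m[10] = 2×max(8,18) = 2×18 = 36
m[11] = 2×max(9,27) = 2×27 = 54
m[12] = 3×max(9,27) = 3×27 = 81
m[13] = 2×max(11,54) = 2×54 = 108
m[14] = 2×max(12,81) = 2×81 = 162
m[15] = 3×max(12,81) = 3×81 = 243
m[16] = 2×max(14,162) = 2×162 = 324
m[17] = 2×max(15,243) = 2×243 = 486
One optimal split: 3 + 3 + 3 + 3 + 3 + 2; product 3×3×3×3×3×2 = 486.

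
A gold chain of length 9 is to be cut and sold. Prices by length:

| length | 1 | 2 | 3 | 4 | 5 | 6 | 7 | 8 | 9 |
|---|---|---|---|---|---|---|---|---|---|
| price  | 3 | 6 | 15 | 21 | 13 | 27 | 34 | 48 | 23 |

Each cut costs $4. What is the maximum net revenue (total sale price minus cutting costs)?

47

Consider every possible first cut. v[k] is the best of p[i]+v[k−i] over all sellable i≤k, charging 4 whenever i<k.
v[1] = 3
v[2] = max(3+3-4, 6+0) = 6
v[3] = max(3+6-4, 6+3-4, 15+0) = 15
v[4] = max(3+15-4, 6+6-4, 15+3-4, 21+0) = 21
v[5] = max(3+21-4, 6+15-4, 15+6-4, 21+3-4, 13+0) = 20
v[6] = max(3+20-4, 6+21-4, 15+15-4, 21+6-4, 13+3-4, 27+0) = 27
v[7] = max(3+27-4, 6+20-4, 15+21-4, …, 27+3-4, 34+0) = 34
v[8] = max(3+34-4, 6+27-4, 15+20-4, …, 34+3-4, 48+0) = 48
v[9] = max(3+48-4, 6+34-4, 15+27-4, …, 48+3-4, 23+0) = 47
One optimal plan: pieces 8 + 1 (1 cut) → $51 − $4 = $47.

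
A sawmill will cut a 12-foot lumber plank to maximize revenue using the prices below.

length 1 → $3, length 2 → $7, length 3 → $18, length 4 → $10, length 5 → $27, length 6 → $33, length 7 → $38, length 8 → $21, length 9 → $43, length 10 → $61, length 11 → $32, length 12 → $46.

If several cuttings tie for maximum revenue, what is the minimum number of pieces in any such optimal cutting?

4

Consider every possible first cut. r[k] is the best of p[i]+r[k−i] over all sellable i≤k.
r[1] = 3
r[2] = 7
r[3] = 18
r[4] = 21  (first piece 1, then r[3]=18)
r[5] = 27
r[6] = 36  (first piece 3, then r[3]=18)
r[7] = 39  (first piece 1, then r[6]=36)
r[8] = 45  (first piece 3, then r[5]=27)
r[9] = 54  (first piece 3, then r[6]=36)
r[10] = 61
r[11] = 64  (first piece 1, then r[10]=61)
r[12] = 72  (first piece 3, then r[9]=54)
Maximum revenue is $72.
Now minimize piece count subject to staying optimal: for each k, pieces[k] = 1 + min over i with p[i]+r[k−i]=r[k] of pieces[k−i].
pieces[9] = 3
pieces[10] = 1
pieces[11] = 2
pieces[12] = 4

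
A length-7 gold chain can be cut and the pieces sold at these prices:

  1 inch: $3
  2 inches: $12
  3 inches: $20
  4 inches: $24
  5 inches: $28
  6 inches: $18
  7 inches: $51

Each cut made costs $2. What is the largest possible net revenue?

51

Build v[k] bottom-up: v[k] = max over allowed piece i of (p[i] + v[k−i]) − 2 per cut.
v[1] = 3
v[2] = max(3+3-2, 12+0) = 12
v[3] = max(3+12-2, 12+3-2, 20+0) = 20
v[4] = max(3+20-2, 12+12-2, 20+3-2, 24+0) = 24
v[5] = max(3+24-2, 12+20-2, 20+12-2, 24+3-2, 28+0) = 30
v[6] = max(3+30-2, 12+24-2, 20+20-2, 24+12-2, 28+3-2, 18+0) = 38
v[7] = max(3+38-2, 12+30-2, 20+24-2, …, 18+3-2, 51+0) = 51
Best is to make no cuts and sell whole for $51.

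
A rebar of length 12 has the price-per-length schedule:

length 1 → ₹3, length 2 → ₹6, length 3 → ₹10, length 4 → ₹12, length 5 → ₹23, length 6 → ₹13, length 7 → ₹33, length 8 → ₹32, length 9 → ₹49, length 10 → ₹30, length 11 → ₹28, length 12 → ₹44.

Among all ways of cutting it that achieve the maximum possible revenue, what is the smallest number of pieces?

2

Build r[k] bottom-up: r[k] = max over allowed piece i of (p[i] + r[k−i]).
r[1] = 3
r[2] = max(3+3, 6+0) = 6
r[3] = max(3+6, 6+3, 10+0) = 10
r[4] = max(3+10, 6+6, 10+3, 12+0) = 13
r[5] = max(3+13, 6+10, 10+6, 12+3, 23+0) = 23
r[6] = max(3+23, 6+13, 10+10, 12+6, 23+3, 13+0) = 26
r[7] = max(3+26, 6+23, 10+13, …, 13+3, 33+0) = 33
r[8] = max(3+33, 6+26, 10+23, …, 33+3, 32+0) = 36
r[9] = max(3+36, 6+33, 10+26, …, 32+3, 49+0) = 49
r[10] = max(3+49, 6+36, 10+33, …, 49+3, 30+0) = 52
r[11] = max(3+52, 6+49, 10+36, …, 30+3, 28+0) = 55
r[12] = max(3+55, 6+52, 10+49, …, 28+3, 44+0) = 59
Maximum revenue is ₹59.
Now minimize piece count subject to staying optimal: for each k, pieces[k] = 1 + min over i with p[i]+r[k−i]=r[k] of pieces[k−i].
pieces[9] = 1
pieces[10] = 2
pieces[11] = 2
pieces[12] = 2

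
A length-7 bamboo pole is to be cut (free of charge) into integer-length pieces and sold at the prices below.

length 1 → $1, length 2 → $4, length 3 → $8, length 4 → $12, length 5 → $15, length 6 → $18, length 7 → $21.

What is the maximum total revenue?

Consider every possible first cut. r[k] is the best of p[i]+r[k−i] over all sellable i≤k.
r[1] = 1
r[2] = max(1+1, 4+0) = 4
r[3] = max(1+4, 4+1, 8+0) = 8
r[4] = max(1+8, 4+4, 8+1, 12+0) = 12
r[5] = max(1+12, 4+8, 8+4, 12+1, 15+0) = 15
r[6] = max(1+15, 4+12, 8+8, 12+4, 15+1, 18+0) = 18
r[7] = max(1+18, 4+15, 8+12, …, 18+1, 21+0) = 21
Best is to sell the whole 7-foot piece uncut for $21.

21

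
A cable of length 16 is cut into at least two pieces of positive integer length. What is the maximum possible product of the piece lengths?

Define P[k] = max over 1≤i<k of i · max(k−i, P[k−i]); the inner max lets the remainder stay uncut if that's better.
P[2] = 1*max(1,0) = 1*1 = 1
P[3] = 1*max(2,1) = 1*2 = 2
P[4] = 2*max(2,1) = 2*2 = 4
P[5] = 2*max(3,2) = 2*3 = 6
P[6] = 3*max(3,2) = 3*3 = 9
P[7] = 2*max(5,6) = 2*6 = 12
P[8] = 2*max(6,9) = 2*9 = 18
P[9] = 3*max(6,9) = 3*9 = 27
P[10] = 2*max(8,18) = 2*18 = 36
P[11] = 2*max(9,27) = 2*27 = 54
P[12] = 3*max(9,27) = 3*27 = 81
P[13] = 2*max(11,54) = 2*54 = 108
P[14] = 2*max(12,81) = 2*81 = 162
P[15] = 3*max(12,81) = 3*81 = 243
P[16] = 2*max(14,162) = 2*162 = 324
One optimal split: 3 + 3 + 3 + 3 + 2 + 2; product 3*3*3*3*2*2 = 324.

324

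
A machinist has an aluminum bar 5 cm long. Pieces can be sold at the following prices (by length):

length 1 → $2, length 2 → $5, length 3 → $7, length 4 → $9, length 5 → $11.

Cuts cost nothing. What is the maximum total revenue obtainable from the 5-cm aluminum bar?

12

Build r[k] bottom-up: r[k] = max over allowed piece i of (p[i] + r[k−i]).
r[1] = 2
r[2] = 5
r[3] = 7  (first piece 1, then r[2]=5)
r[4] = 10  (first piece 2, then r[2]=5)
r[5] = 12  (first piece 1, then r[4]=10)
One optimal cutting: 2 + 2 + 1 → $5 + $5 + $2 = $12.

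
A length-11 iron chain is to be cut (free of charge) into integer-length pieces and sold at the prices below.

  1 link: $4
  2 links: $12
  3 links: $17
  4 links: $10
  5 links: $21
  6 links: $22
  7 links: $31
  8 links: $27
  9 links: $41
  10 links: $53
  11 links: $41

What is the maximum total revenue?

65

Consider every possible first cut. r[k] is the best of p[i]+r[k−i] over all sellable i≤k.
r[1] = 4
r[2] = 12
r[3] = 17
r[4] = 24  (first piece 2, then r[2]=12)
r[5] = 29  (first piece 2, then r[3]=17)
r[6] = 36  (first piece 2, then r[4]=24)
r[7] = 41  (first piece 2, then r[5]=29)
r[8] = 48  (first piece 2, then r[6]=36)
r[9] = 53  (first piece 2, then r[7]=41)
r[10] = 60  (first piece 2, then r[8]=48)
r[11] = 65  (first piece 2, then r[9]=53)
One optimal cutting: 3 + 2 + 2 + 2 + 2 → $17 + $12 + $12 + $12 + $12 = $65.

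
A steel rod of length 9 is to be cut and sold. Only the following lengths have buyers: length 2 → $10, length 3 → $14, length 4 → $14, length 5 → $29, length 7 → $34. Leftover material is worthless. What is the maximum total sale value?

Consider every possible first cut. best[k] is the best of p[i]+best[k−i] over all sellable i≤k.
best[1] = 0
best[2] = 10
best[3] = 14
best[4] = 20  (first piece 2, then best[2]=10)
best[5] = 29
best[6] = 30  (first piece 2, then best[4]=20)
best[7] = 39  (first piece 2, then best[5]=29)
best[8] = 43  (first piece 3, then best[5]=29)
best[9] = 49  (first piece 2, then best[7]=39)
One optimal cutting: 5 + 2 + 2 → $49.

49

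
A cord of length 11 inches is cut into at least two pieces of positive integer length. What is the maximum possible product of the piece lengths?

Define g[k] = max over 1≤i<k of i · max(k−i, g[k−i]); the inner max lets the remainder stay uncut if that's better.
g[2] = 1·max(1,0) = 1·1 = 1
g[3] = 1·max(2,1) = 1·2 = 2
g[4] = 2·max(2,1) = 2·2 = 4
g[5] = 2·max(3,2) = 2·3 = 6
g[6] = 3·max(3,2) = 3·3 = 9
g[7] = 2·max(5,6) = 2·6 = 12
g[8] = 2·max(6,9) = 2·9 = 18
g[9] = 3·max(6,9) = 3·9 = 27
g[10] = 2·max(8,18) = 2·18 = 36
g[11] = 2·max(9,27) = 2·27 = 54
One optimal split: 3 + 3 + 3 + 2; product 3·3·3·2 = 54.

54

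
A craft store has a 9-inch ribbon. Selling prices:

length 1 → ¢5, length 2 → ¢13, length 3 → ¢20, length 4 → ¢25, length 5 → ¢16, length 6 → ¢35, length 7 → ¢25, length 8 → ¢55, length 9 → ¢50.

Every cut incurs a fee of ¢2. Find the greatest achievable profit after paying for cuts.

58

Let r[k] be the best obtainable value from length k. For each k, try every first piece i and keep the best of price[i] + r[k−i] minus the 2 cut fee when i<k.
r[1] = 5
r[2] = 13
r[3] = 20
r[4] = 25
r[5] = 31  (first piece 2, then r[3]=20)
r[6] = 38  (first piece 3, then r[3]=20)
r[7] = 43  (first piece 3, then r[4]=25)
r[8] = 55
r[9] = 58  (first piece 1, then r[8]=55)
One optimal plan: pieces 8 + 1 (1 cut) → ¢60 − ¢2 = ¢58.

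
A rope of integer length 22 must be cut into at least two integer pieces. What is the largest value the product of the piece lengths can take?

Fill P[k] for k=2..22: at each k try every first piece i and multiply by the better of (k−i) uncut or P[k−i].
P[2] = 1×max(1,0) = 1×1 = 1
P[3] = max(1×2, 2×1) = 2
P[4] = max(1×3, 2×2, 3×1) = 4
P[5] = max(1×4, 2×3, 3×2, 4×1) = 6
P[6] = max(1×6, 2×4, 3×3, 4×2, 5×1) = 9
P[7] = max(1×9, 2×6, 3×4, 4×3, 5×2, 6×1) = 12
P[8] = max(1×12, 2×9, 3×6, …, 6×2, 7×1) = 18
P[9] = max(1×18, 2×12, 3×9, …, 7×2, 8×1) = 27
P[10] = max(1×27, 2×18, 3×12, …, 8×2, 9×1) = 36
P[11] = max(1×36, 2×27, 3×18, …, 9×2, 10×1) = 54
P[12] = max(1×54, 2×36, 3×27, …, 10×2, 11×1) = 81
P[13] = max(1×81, 2×54, 3×36, …, 11×2, 12×1) = 108
P[14] = max(1×108, 2×81, 3×54, …, 12×2, 13×1) = 162
P[15] = max(1×162, 2×108, 3×81, …, 13×2, 14×1) = 243
P[16] = max(1×243, 2×162, 3×108, …, 14×2, 15×1) = 324
P[17] = max(1×324, 2×243, 3×162, …, 15×2, 16×1) = 486
P[18] = max(1×486, 2×324, 3×243, …, 16×2, 17×1) = 729
P[19] = max(1×729, 2×486, 3×324, …, 17×2, 18×1) = 972
P[20] = max(1×972, 2×729, 3×486, …, 18×2, 19×1) = 1458
P[21] = max(1×1458, 2×972, 3×729, …, 19×2, 20×1) = 2187
P[22] = max(1×2187, 2×1458, 3×972, …, 20×2, 21×1) = 2916
One optimal split: 3 + 3 + 3 + 3 + 3 + 3 + 2 + 2; product 3×3×3×3×3×3×2×2 = 2916.

2916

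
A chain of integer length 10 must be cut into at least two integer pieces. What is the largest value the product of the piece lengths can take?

Fill prod[k] for k=2..10: at each k try every first piece i and multiply by the better of (k−i) uncut or prod[k−i].
prod[2] = 1*max(1,0) = 1*1 = 1
prod[3] = 1*max(2,1) = 1*2 = 2
prod[4] = 2*max(2,1) = 2*2 = 4
prod[5] = 2*max(3,2) = 2*3 = 6
prod[6] = 3*max(3,2) = 3*3 = 9
prod[7] = 2*max(5,6) = 2*6 = 12
prod[8] = 2*max(6,9) = 2*9 = 18
prod[9] = 3*max(6,9) = 3*9 = 27
prod[10] = 2*max(8,18) = 2*18 = 36
One optimal split: 3 + 3 + 2 + 2; product 3*3*2*2 = 36.

36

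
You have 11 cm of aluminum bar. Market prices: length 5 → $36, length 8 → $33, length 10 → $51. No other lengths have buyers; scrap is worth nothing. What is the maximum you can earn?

72

Build r[k] bottom-up: r[k] = max over allowed piece i of (p[i] + r[k−i]).
r[1] = 0
r[2] = 0
r[3] = 0
r[4] = 0
r[5] = 36
r[6] = 36
r[7] = 36
r[8] = max(36+0, 33+0) = 36
r[9] = max(36+0, 33+0) = 36
r[10] = max(36+36, 33+0, 51+0) = 72
r[11] = max(36+36, 33+0, 51+0) = 72
One optimal cutting: pieces 5 + 5 with 1 cm of scrap → $72.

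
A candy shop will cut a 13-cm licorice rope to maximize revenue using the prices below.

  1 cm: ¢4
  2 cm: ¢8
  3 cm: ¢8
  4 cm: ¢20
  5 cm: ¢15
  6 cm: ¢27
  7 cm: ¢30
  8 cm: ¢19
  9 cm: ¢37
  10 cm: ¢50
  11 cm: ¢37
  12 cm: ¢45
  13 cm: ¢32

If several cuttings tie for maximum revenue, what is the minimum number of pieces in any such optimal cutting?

4

Build r[k] bottom-up: r[k] = max over allowed piece i of (p[i] + r[k−i]).
r[1] = 4
r[2] = 8  (first piece 1, then r[1]=4)
r[3] = 12  (first piece 1, then r[2]=8)
r[4] = 20
r[5] = 24  (first piece 1, then r[4]=20)
r[6] = 28  (first piece 1, then r[5]=24)
r[7] = 32  (first piece 1, then r[6]=28)
r[8] = 40  (first piece 4, then r[4]=20)
r[9] = 44  (first piece 1, then r[8]=40)
r[10] = 50
r[11] = 54  (first piece 1, then r[10]=50)
r[12] = 60  (first piece 4, then r[8]=40)
r[13] = 64  (first piece 1, then r[12]=60)
Maximum revenue is ¢64.
Now minimize piece count subject to staying optimal: for each k, pieces[k] = 1 + min over i with p[i]+r[k−i]=r[k] of pieces[k−i].
pieces[10] = 1
pieces[11] = 2
pieces[12] = 3
pieces[13] = 4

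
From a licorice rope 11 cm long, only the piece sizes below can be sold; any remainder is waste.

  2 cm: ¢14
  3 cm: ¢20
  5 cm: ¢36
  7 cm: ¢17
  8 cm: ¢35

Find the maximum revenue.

Build r[k] bottom-up: r[k] = max over allowed piece i of (p[i] + r[k−i]).
r[1] = 0
r[2] = 14
r[3] = max(14+0, 20+0) = 20
r[4] = max(14+14, 20+0) = 28
r[5] = max(14+20, 20+14, 36+0) = 36
r[6] = max(14+28, 20+20, 36+0) = 42
r[7] = max(14+36, 20+28, 36+14, 17+0) = 50
r[8] = max(14+42, 20+36, 36+20, 17+0, 35+0) = 56
r[9] = max(14+50, 20+42, 36+28, 17+14, 35+0) = 64
r[10] = max(14+56, 20+50, 36+36, 17+20, 35+14) = 72
r[11] = max(14+64, 20+56, 36+42, 17+28, 35+20) = 78
One optimal cutting: 5 + 2 + 2 + 2 → ¢78.

78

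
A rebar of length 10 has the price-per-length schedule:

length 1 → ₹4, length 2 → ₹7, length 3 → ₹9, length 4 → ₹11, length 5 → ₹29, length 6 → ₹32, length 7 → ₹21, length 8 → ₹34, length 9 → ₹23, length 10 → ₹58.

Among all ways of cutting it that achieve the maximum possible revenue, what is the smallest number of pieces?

1

Let r[k] be the best obtainable value from length k. For each k, try every first piece i and keep the best of price[i] + r[k−i].
r[1] = 4
r[2] = max(4+4, 7+0) = 8
r[3] = max(4+8, 7+4, 9+0) = 12
r[4] = max(4+12, 7+8, 9+4, 11+0) = 16
r[5] = max(4+16, 7+12, 9+8, 11+4, 29+0) = 29
r[6] = max(4+29, 7+16, 9+12, 11+8, 29+4, 32+0) = 33
r[7] = max(4+33, 7+29, 9+16, …, 32+4, 21+0) = 37
r[8] = max(4+37, 7+33, 9+29, …, 21+4, 34+0) = 41
r[9] = max(4+41, 7+37, 9+33, …, 34+4, 23+0) = 45
r[10] = max(4+45, 7+41, 9+37, …, 23+4, 58+0) = 58
Maximum revenue is ₹58.
Now minimize piece count subject to staying optimal: for each k, pieces[k] = 1 + min over i with p[i]+r[k−i]=r[k] of pieces[k−i].
pieces[7] = 3
pieces[8] = 4
pieces[9] = 5
pieces[10] = 1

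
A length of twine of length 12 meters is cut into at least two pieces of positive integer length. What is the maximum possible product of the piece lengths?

81

Let f[k] be the best product for length k (with at least one cut). For each first piece i, the rest contributes max(k−i, f[k−i]).
Small cases: f[2]=1, f[3]=2, f[4]=4, f[5]=6, f[6]=9.
f[7] = max(1·9, 2·6, 3·4, 4·3, 5·2, 6·1) = 12
f[8] = max(1·12, 2·9, 3·6, …, 6·2, 7·1) = 18
f[9] = max(1·18, 2·12, 3·9, …, 7·2, 8·1) = 27
f[10] = max(1·27, 2·18, 3·12, …, 8·2, 9·1) = 36
f[11] = max(1·36, 2·27, 3·18, …, 9·2, 10·1) = 54
f[12] = max(1·54, 2·36, 3·27, …, 10·2, 11·1) = 81
One optimal split: 3 + 3 + 3 + 3; product 3·3·3·3 = 81.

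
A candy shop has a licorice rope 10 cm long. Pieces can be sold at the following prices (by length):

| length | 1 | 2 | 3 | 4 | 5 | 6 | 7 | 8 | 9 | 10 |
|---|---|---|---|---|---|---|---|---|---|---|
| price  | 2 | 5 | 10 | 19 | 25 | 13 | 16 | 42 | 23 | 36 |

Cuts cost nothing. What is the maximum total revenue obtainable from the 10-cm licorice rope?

Let R[k] be the best obtainable value from length k. For each k, try every first piece i and keep the best of price[i] + R[k−i].
R[1] = 2
R[2] = 5
R[3] = 10
R[4] = 19
R[5] = 25
R[6] = 27  (first piece 1, then R[5]=25)
R[7] = 30  (first piece 2, then R[5]=25)
R[8] = 42
R[9] = 44  (first piece 1, then R[8]=42)
R[10] = 50  (first piece 5, then R[5]=25)
One optimal cutting: 5 + 5 → ¢25 + ¢25 = ¢50.

50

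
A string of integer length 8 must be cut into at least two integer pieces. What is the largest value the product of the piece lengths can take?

18

Fill f[k] for k=2..8: at each k try every first piece i and multiply by the better of (k−i) uncut or f[k−i].
f[2] = 1*max(1,0) = 1*1 = 1
f[3] = 1*max(2,1) = 1*2 = 2
f[4] = 2*max(2,1) = 2*2 = 4
f[5] = 2*max(3,2) = 2*3 = 6
f[6] = 3*max(3,2) = 3*3 = 9
f[7] = 2*max(5,6) = 2*6 = 12
f[8] = 2*max(6,9) = 2*9 = 18
One optimal split: 3 + 3 + 2; product 3*3*2 = 18.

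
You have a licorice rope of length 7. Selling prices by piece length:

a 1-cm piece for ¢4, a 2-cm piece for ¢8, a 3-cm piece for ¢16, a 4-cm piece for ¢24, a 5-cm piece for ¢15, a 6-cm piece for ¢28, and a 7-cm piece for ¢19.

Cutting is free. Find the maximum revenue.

Build best[k] bottom-up: best[k] = max over allowed piece i of (p[i] + best[k−i]).
best[1] = 4
best[2] = max(4+4, 8+0) = 8
best[3] = max(4+8, 8+4, 16+0) = 16
best[4] = max(4+16, 8+8, 16+4, 24+0) = 24
best[5] = max(4+24, 8+16, 16+8, 24+4, 15+0) = 28
best[6] = max(4+28, 8+24, 16+16, 24+8, 15+4, 28+0) = 32
best[7] = max(4+32, 8+28, 16+24, …, 28+4, 19+0) = 40
One optimal cutting: 4 + 3 → ¢24 + ¢16 = ¢40.

40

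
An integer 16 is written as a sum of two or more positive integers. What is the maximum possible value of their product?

324

Let prod[k] be the best product for length k (with at least one cut). For each first piece i, the rest contributes max(k−i, prod[k−i]).
prod[2] = 1*max(1,0) = 1*1 = 1
prod[3] = 1*max(2,1) = 1*2 = 2
prod[4] = 2*max(2,1) = 2*2 = 4
prod[5] = 2*max(3,2) = 2*3 = 6
prod[6] = 3*max(3,2) = 3*3 = 9
prod[7] = 2*max(5,6) = 2*6 = 12
prod[8] = 2*max(6,9) = 2*9 = 18
prod[9] = 3*max(6,9) = 3*9 = 27
prod[10] = 2*max(8,18) = 2*18 = 36
prod[11] = 2*max(9,27) = 2*27 = 54
prod[12] = 3*max(9,27) = 3*27 = 81
prod[13] = 2*max(11,54) = 2*54 = 108
prod[14] = 2*max(12,81) = 2*81 = 162
prod[15] = 3*max(12,81) = 3*81 = 243
prod[16] = 2*max(14,162) = 2*162 = 324
One optimal split: 3 + 3 + 3 + 3 + 2 + 2; product 3*3*3*3*2*2 = 324.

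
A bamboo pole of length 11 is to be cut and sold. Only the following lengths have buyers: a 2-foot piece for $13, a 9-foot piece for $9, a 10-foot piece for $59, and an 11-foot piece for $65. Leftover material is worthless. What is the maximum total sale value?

Let f[k] be the best obtainable value from length k. For each k, try every first piece i and keep the best of price[i] + f[k−i].
f[1] = 0
f[2] = 13
f[3] = 13
f[4] = 26  (first piece 2, then f[2]=13)
f[5] = 26
f[6] = 39  (first piece 2, then f[4]=26)
f[7] = 39
f[8] = 52  (first piece 2, then f[6]=39)
f[9] = max(13+39, 9+0) = 52
f[10] = max(13+52, 9+0, 59+0) = 65
f[11] = max(13+52, 9+13, 59+0, 65+0) = 65
One optimal cutting: pieces 2 + 2 + 2 + 2 + 2 with 1 foot of scrap → $65.

65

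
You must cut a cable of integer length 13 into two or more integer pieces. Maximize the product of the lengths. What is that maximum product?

Fill f[k] for k=2..13: at each k try every first piece i and multiply by the better of (k−i) uncut or f[k−i].
f[2] = 1×max(1,0) = 1×1 = 1
f[3] = max(1×2, 2×1) = 2
f[4] = max(1×3, 2×2, 3×1) = 4
f[5] = max(1×4, 2×3, 3×2, 4×1) = 6
f[6] = max(1×6, 2×4, 3×3, 4×2, 5×1) = 9
f[7] = max(1×9, 2×6, 3×4, 4×3, 5×2, 6×1) = 12
f[8] = max(1×12, 2×9, 3×6, …, 6×2, 7×1) = 18
f[9] = max(1×18, 2×12, 3×9, …, 7×2, 8×1) = 27
f[10] = max(1×27, 2×18, 3×12, …, 8×2, 9×1) = 36
f[11] = max(1×36, 2×27, 3×18, …, 9×2, 10×1) = 54
f[12] = max(1×54, 2×36, 3×27, …, 10×2, 11×1) = 81
f[13] = max(1×81, 2×54, 3×36, …, 11×2, 12×1) = 108
One optimal split: 3 + 3 + 3 + 2 + 2; product 3×3×3×2×2 = 108.

108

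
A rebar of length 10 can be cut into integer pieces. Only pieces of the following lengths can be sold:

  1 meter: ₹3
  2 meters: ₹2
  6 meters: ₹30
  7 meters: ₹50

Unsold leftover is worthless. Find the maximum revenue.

59

Build best[k] bottom-up: best[k] = max over allowed piece i of (p[i] + best[k−i]).
best[1] = 3
best[2] = max(3+3, 2+0) = 6
best[3] = max(3+6, 2+3) = 9
best[4] = max(3+9, 2+6) = 12
best[5] = max(3+12, 2+9) = 15
best[6] = max(3+15, 2+12, 30+0) = 30
best[7] = max(3+30, 2+15, 30+3, 50+0) = 50
best[8] = max(3+50, 2+30, 30+6, 50+3) = 53
best[9] = max(3+53, 2+50, 30+9, 50+6) = 56
best[10] = max(3+56, 2+53, 30+12, 50+9) = 59
One optimal cutting: 7 + 1 + 1 + 1 → ₹59.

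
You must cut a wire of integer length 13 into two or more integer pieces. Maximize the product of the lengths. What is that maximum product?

108

Let f[k] be the best product for length k (with at least one cut). For each first piece i, the rest contributes max(k−i, f[k−i]).
f[2] = 1×max(1,0) = 1×1 = 1
f[3] = max(1×2, 2×1) = 2
f[4] = max(1×3, 2×2, 3×1) = 4
f[5] = max(1×4, 2×3, 3×2, 4×1) = 6
f[6] = max(1×6, 2×4, 3×3, 4×2, 5×1) = 9
f[7] = max(1×9, 2×6, 3×4, 4×3, 5×2, 6×1) = 12
f[8] = max(1×12, 2×9, 3×6, …, 6×2, 7×1) = 18
f[9] = max(1×18, 2×12, 3×9, …, 7×2, 8×1) = 27
f[10] = max(1×27, 2×18, 3×12, …, 8×2, 9×1) = 36
f[11] = max(1×36, 2×27, 3×18, …, 9×2, 10×1) = 54
f[12] = max(1×54, 2×36, 3×27, …, 10×2, 11×1) = 81
f[13] = max(1×81, 2×54, 3×36, …, 11×2, 12×1) = 108
One optimal split: 3 + 3 + 3 + 2 + 2; product 3×3×3×2×2 = 108.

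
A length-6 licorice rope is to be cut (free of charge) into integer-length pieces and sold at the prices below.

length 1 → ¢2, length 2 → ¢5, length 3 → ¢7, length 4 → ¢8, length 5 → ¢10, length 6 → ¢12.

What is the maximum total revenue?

Consider every possible first cut. R[k] is the best of p[i]+R[k−i] over all sellable i≤k.
R[1] = 2
R[2] = max(2+2, 5+0) = 5
R[3] = max(2+5, 5+2, 7+0) = 7
R[4] = max(2+7, 5+5, 7+2, 8+0) = 10
R[5] = max(2+10, 5+7, 7+5, 8+2, 10+0) = 12
R[6] = max(2+12, 5+10, 7+7, 8+5, 10+2, 12+0) = 15
One optimal cutting: 2 + 2 + 2 → ¢5 + ¢5 + ¢5 = ¢15.

15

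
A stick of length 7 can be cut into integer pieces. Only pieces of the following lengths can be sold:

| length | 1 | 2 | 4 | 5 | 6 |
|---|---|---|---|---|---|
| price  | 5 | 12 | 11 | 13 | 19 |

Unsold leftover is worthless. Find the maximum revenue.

Build r[k] bottom-up: r[k] = max over allowed piece i of (p[i] + r[k−i]).
r[1] = 5
r[2] = max(5+5, 12+0) = 12
r[3] = max(5+12, 12+5) = 17
r[4] = max(5+17, 12+12, 11+0) = 24
r[5] = max(5+24, 12+17, 11+5, 13+0) = 29
r[6] = max(5+29, 12+24, 11+12, 13+5, 19+0) = 36
r[7] = max(5+36, 12+29, 11+17, 13+12, 19+5) = 41
One optimal cutting: 2 + 2 + 2 + 1 → $41.

41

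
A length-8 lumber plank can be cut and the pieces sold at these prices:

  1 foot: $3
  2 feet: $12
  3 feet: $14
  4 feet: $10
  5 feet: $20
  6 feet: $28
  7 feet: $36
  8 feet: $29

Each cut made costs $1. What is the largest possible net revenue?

Consider every possible first cut. net[k] is the best of p[i]+net[k−i] over all sellable i≤k, charging 1 whenever i<k.
net[1] = 3
net[2] = 12
net[3] = 14  (first piece 1, then net[2]=12)
net[4] = 23  (first piece 2, then net[2]=12)
net[5] = 25  (first piece 1, then net[4]=23)
net[6] = 34  (first piece 2, then net[4]=23)
net[7] = 36  (first piece 1, then net[6]=34)
net[8] = 45  (first piece 2, then net[6]=34)
One optimal plan: pieces 2 + 2 + 2 + 2 (3 cuts) → $48 − $3 = $45.

45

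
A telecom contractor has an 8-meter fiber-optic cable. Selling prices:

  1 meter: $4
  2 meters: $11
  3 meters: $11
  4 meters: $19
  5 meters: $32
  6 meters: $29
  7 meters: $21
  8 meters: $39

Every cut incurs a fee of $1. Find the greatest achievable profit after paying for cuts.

45

Consider every possible first cut. net[k] is the best of p[i]+net[k−i] over all sellable i≤k, charging 1 whenever i<k.
net[1] = 4
net[2] = 11
net[3] = 14  (first piece 1, then net[2]=11)
net[4] = 21  (first piece 2, then net[2]=11)
net[5] = 32
net[6] = 35  (first piece 1, then net[5]=32)
net[7] = 42  (first piece 2, then net[5]=32)
net[8] = 45  (first piece 1, then net[7]=42)
One optimal plan: pieces 5 + 2 + 1 (2 cuts) → $47 − $2 = $45.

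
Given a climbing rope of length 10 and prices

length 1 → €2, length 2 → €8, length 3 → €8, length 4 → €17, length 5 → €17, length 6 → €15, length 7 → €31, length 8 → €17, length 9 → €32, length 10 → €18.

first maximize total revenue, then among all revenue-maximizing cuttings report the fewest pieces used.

3

Consider every possible first cut. r[k] is the best of p[i]+r[k−i] over all sellable i≤k.
r[1] = 2
r[2] = 8
r[3] = 10  (first piece 1, then r[2]=8)
r[4] = 17
r[5] = 19  (first piece 1, then r[4]=17)
r[6] = 25  (first piece 2, then r[4]=17)
r[7] = 31
r[8] = 34  (first piece 4, then r[4]=17)
r[9] = 39  (first piece 2, then r[7]=31)
r[10] = 42  (first piece 2, then r[8]=34)
Maximum revenue is €42.
Now minimize piece count subject to staying optimal: for each k, pieces[k] = 1 + min over i with p[i]+r[k−i]=r[k] of pieces[k−i].
pieces[7] = 1
pieces[8] = 2
pieces[9] = 2
pieces[10] = 3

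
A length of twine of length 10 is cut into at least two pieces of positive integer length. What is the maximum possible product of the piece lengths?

Define prod[k] = max over 1≤i<k of i · max(k−i, prod[k−i]); the inner max lets the remainder stay uncut if that's better.
Small cases: prod[2]=1.
prod[3] = 1*max(2,1) = 1*2 = 2
prod[4] = 2*max(2,1) = 2*2 = 4
prod[5] = 2*max(3,2) = 2*3 = 6
prod[6] = 3*max(3,2) = 3*3 = 9
prod[7] = 2*max(5,6) = 2*6 = 12
prod[8] = 2*max(6,9) = 2*9 = 18
prod[9] = 3*max(6,9) = 3*9 = 27
prod[10] = 2*max(8,18) = 2*18 = 36
One optimal split: 3 + 3 + 2 + 2; product 3*3*2*2 = 36.

36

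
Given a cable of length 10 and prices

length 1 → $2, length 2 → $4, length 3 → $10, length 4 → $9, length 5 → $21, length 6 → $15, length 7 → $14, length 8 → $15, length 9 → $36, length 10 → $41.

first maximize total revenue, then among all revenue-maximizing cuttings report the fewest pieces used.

Let r[k] be the best obtainable value from length k. For each k, try every first piece i and keep the best of price[i] + r[k−i].
r[1] = 2
r[2] = max(2+2, 4+0) = 4
r[3] = max(2+4, 4+2, 10+0) = 10
r[4] = max(2+10, 4+4, 10+2, 9+0) = 12
r[5] = max(2+12, 4+10, 10+4, 9+2, 21+0) = 21
r[6] = max(2+21, 4+12, 10+10, 9+4, 21+2, 15+0) = 23
r[7] = max(2+23, 4+21, 10+12, …, 15+2, 14+0) = 25
r[8] = max(2+25, 4+23, 10+21, …, 14+2, 15+0) = 31
r[9] = max(2+31, 4+25, 10+23, …, 15+2, 36+0) = 36
r[10] = max(2+36, 4+31, 10+25, …, 36+2, 41+0) = 42
Maximum revenue is $42.
Now minimize piece count subject to staying optimal: for each k, pieces[k] = 1 + min over i with p[i]+r[k−i]=r[k] of pieces[k−i].
pieces[7] = 2
pieces[8] = 2
pieces[9] = 1
pieces[10] = 2

2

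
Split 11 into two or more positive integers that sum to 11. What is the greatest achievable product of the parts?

54

Fill g[k] for k=2..11: at each k try every first piece i and multiply by the better of (k−i) uncut or g[k−i].
g[2] = 1×max(1,0) = 1×1 = 1
g[3] = 1×max(2,1) = 1×2 = 2
g[4] = 2×max(2,1) = 2×2 = 4
g[5] = 2×max(3,2) = 2×3 = 6
g[6] = 3×max(3,2) = 3×3 = 9
g[7] = 2×max(5,6) = 2×6 = 12
g[8] = 2×max(6,9) = 2×9 = 18
g[9] = 3×max(6,9) = 3×9 = 27
g[10] = 2×max(8,18) = 2×18 = 36
g[11] = 2×max(9,27) = 2×27 = 54
One optimal split: 3 + 3 + 3 + 2; product 3×3×3×2 = 54.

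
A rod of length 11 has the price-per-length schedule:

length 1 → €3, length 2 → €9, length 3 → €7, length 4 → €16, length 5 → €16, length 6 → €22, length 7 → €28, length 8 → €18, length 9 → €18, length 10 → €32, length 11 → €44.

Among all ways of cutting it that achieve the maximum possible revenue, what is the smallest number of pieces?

6

Consider every possible first cut. r[k] is the best of p[i]+r[k−i] over all sellable i≤k.
r[1] = 3
r[2] = 9
r[3] = 12  (first piece 1, then r[2]=9)
r[4] = 18  (first piece 2, then r[2]=9)
r[5] = 21  (first piece 1, then r[4]=18)
r[6] = 27  (first piece 2, then r[4]=18)
r[7] = 30  (first piece 1, then r[6]=27)
r[8] = 36  (first piece 2, then r[6]=27)
r[9] = 39  (first piece 1, then r[8]=36)
r[10] = 45  (first piece 2, then r[8]=36)
r[11] = 48  (first piece 1, then r[10]=45)
Maximum revenue is €48.
Now minimize piece count subject to staying optimal: for each k, pieces[k] = 1 + min over i with p[i]+r[k−i]=r[k] of pieces[k−i].
pieces[8] = 4
pieces[9] = 5
pieces[10] = 5
pieces[11] = 6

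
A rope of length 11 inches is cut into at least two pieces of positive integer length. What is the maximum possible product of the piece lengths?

54

Fill g[k] for k=2..11: at each k try every first piece i and multiply by the better of (k−i) uncut or g[k−i].
g[2] = 1×max(1,0) = 1×1 = 1
g[3] = max(1×2, 2×1) = 2
g[4] = max(1×3, 2×2, 3×1) = 4
g[5] = max(1×4, 2×3, 3×2, 4×1) = 6
g[6] = max(1×6, 2×4, 3×3, 4×2, 5×1) = 9
g[7] = max(1×9, 2×6, 3×4, 4×3, 5×2, 6×1) = 12
g[8] = max(1×12, 2×9, 3×6, …, 6×2, 7×1) = 18
g[9] = max(1×18, 2×12, 3×9, …, 7×2, 8×1) = 27
g[10] = max(1×27, 2×18, 3×12, …, 8×2, 9×1) = 36
g[11] = max(1×36, 2×27, 3×18, …, 9×2, 10×1) = 54
One optimal split: 3 + 3 + 3 + 2; product 3×3×3×2 = 54.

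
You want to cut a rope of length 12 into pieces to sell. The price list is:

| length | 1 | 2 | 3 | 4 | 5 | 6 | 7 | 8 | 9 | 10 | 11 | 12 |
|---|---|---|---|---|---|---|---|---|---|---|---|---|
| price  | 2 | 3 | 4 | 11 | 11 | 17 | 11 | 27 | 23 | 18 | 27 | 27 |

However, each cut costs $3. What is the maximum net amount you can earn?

35

Let v[k] be the best obtainable value from length k. For each k, try every first piece i and keep the best of price[i] + v[k−i] minus the 3 cut fee when i<k.
v[1] = 2
v[2] = max(2+2-3, 3+0) = 3
v[3] = max(2+3-3, 3+2-3, 4+0) = 4
v[4] = max(2+4-3, 3+3-3, 4+2-3, 11+0) = 11
v[5] = max(2+11-3, 3+4-3, 4+3-3, 11+2-3, 11+0) = 11
v[6] = max(2+11-3, 3+11-3, 4+4-3, 11+3-3, 11+2-3, 17+0) = 17
v[7] = max(2+17-3, 3+11-3, 4+11-3, …, 17+2-3, 11+0) = 16
v[8] = max(2+16-3, 3+17-3, 4+11-3, …, 11+2-3, 27+0) = 27
v[9] = max(2+27-3, 3+16-3, 4+17-3, …, 27+2-3, 23+0) = 26
v[10] = max(2+26-3, 3+27-3, 4+16-3, …, 23+2-3, 18+0) = 27
v[11] = max(2+27-3, 3+26-3, 4+27-3, …, 18+2-3, 27+0) = 28
v[12] = max(2+28-3, 3+27-3, 4+26-3, …, 27+2-3, 27+0) = 35
One optimal plan: pieces 8 + 4 (1 cut) → $38 − $3 = $35.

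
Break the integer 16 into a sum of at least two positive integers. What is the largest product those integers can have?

Fill f[k] for k=2..16: at each k try every first piece i and multiply by the better of (k−i) uncut or f[k−i].
f[2] = 1·max(1,0) = 1·1 = 1
f[3] = max(1·2, 2·1) = 2
f[4] = max(1·3, 2·2, 3·1) = 4
f[5] = max(1·4, 2·3, 3·2, 4·1) = 6
f[6] = max(1·6, 2·4, 3·3, 4·2, 5·1) = 9
f[7] = max(1·9, 2·6, 3·4, 4·3, 5·2, 6·1) = 12
f[8] = max(1·12, 2·9, 3·6, …, 6·2, 7·1) = 18
f[9] = max(1·18, 2·12, 3·9, …, 7·2, 8·1) = 27
f[10] = max(1·27, 2·18, 3·12, …, 8·2, 9·1) = 36
f[11] = max(1·36, 2·27, 3·18, …, 9·2, 10·1) = 54
f[12] = max(1·54, 2·36, 3·27, …, 10·2, 11·1) = 81
f[13] = max(1·81, 2·54, 3·36, …, 11·2, 12·1) = 108
f[14] = max(1·108, 2·81, 3·54, …, 12·2, 13·1) = 162
f[15] = max(1·162, 2·108, 3·81, …, 13·2, 14·1) = 243
f[16] = max(1·243, 2·162, 3·108, …, 14·2, 15·1) = 324
One optimal split: 3 + 3 + 3 + 3 + 2 + 2; product 3·3·3·3·2·2 = 324.

324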